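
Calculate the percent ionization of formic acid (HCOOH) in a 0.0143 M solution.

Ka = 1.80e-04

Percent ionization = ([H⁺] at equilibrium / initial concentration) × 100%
Percent ionization = 10.6%

Let x = [H⁺]. Ka = x²/(C - x) ⇒ x² + (1.80e-04)x - (1.80e-04)(0.0143) = 0. x = 1.5169e-03. Percent = (1.5169e-03/0.0143) × 100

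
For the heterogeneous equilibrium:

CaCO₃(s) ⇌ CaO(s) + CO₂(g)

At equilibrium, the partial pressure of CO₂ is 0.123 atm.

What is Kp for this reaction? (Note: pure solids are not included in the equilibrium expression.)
K_p = 0.123

Solids (CaCO₃, CaO) have activity 1 and are excluded.
Kp = P(CO₂) = 0.123.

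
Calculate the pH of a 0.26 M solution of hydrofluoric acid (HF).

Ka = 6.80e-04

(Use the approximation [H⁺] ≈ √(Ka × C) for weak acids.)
pH = 1.88

[H⁺] = √(Ka × C) = √(6.80e-04 × 0.26) = 1.3297e-02. pH = -log(1.3297e-02)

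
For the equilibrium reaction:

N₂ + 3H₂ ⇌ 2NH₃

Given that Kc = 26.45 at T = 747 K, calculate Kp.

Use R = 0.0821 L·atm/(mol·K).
K_p = 0.0070

Δn = (moles gaseous products) − (moles gaseous reactants) = -2
T = 747 K; RT = 0.0821 × 747 = 61.3287
Kp = Kc·(RT)^Δn = 26.45 × (61.3287)^-2 = 26.45 × 0.000265872 = 0.0070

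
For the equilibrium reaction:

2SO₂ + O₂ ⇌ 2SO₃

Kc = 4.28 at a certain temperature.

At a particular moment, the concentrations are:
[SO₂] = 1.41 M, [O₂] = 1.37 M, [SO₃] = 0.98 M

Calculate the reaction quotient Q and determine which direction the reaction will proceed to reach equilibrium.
Q = 0.353, Q < K, reaction proceeds forward (toward products)

Q = ([SO₃]^2) / ([SO₂]^2 × [O₂])
  = ((0.98)^2) / ((1.41)^2·(1.37)) = 0.9604/2.7237 = 0.3526
Since Q = 0.3526 < Kc = 4.28, the reaction proceeds forward (toward products) to reach equilibrium.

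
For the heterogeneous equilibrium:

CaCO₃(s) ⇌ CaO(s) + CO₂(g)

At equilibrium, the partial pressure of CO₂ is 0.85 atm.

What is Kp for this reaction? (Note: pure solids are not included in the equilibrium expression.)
K_p = 0.85

Solids (CaCO₃, CaO) have activity 1 and are excluded.
Kp = P(CO₂) = 0.85.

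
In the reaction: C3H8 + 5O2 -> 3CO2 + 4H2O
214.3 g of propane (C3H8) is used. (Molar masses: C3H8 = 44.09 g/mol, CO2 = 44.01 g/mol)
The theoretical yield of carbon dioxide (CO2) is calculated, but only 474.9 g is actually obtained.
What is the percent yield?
Moles of C3H8 = 214.3 g ÷ 44.09 g/mol = 4.86051 mol
Mole ratio: 3 mol CO2 / 1 mol C3H8
Moles of CO2 = 4.86051 × (3/1) = 14.5815 mol
Theoretical yield = 14.5815 mol × 44.01 g/mol = 641.73 g
Actual yield = 474.9 g
Percent yield = (474.9 / 641.73) × 100% = 74.0%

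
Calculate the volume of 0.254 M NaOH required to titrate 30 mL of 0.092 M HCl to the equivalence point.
V_{base} = 10.9 mL

At equivalence: moles acid = moles base.
moles HCl = 0.092 M × 0.03 L = 0.00276 mol
V_NaOH = 0.00276 mol ÷ 0.254 M = 0.01087 L = 10.9 mL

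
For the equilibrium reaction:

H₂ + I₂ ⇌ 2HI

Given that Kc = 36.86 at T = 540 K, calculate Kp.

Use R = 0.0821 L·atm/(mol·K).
K_p = 36.8600

Δn = (moles gaseous products) − (moles gaseous reactants) = 0
T = 540 K; RT = 0.0821 × 540 = 44.334
Kp = Kc·(RT)^Δn = 36.86 × (44.334)^0 = 36.86 × 1 = 36.8600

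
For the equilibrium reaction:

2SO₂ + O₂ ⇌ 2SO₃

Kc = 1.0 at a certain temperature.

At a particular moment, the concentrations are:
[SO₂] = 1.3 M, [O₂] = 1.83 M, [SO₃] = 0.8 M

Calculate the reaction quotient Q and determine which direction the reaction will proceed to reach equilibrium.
Q = 0.207, Q < K, reaction proceeds forward (toward products)

Q = ([SO₃]^2) / ([SO₂]^2 × [O₂])
  = ((0.8)^2) / ((1.3)^2·(1.83)) = 0.64/3.0927 = 0.2069
Since Q = 0.2069 < Kc = 1.0, the reaction proceeds forward (toward products) to reach equilibrium.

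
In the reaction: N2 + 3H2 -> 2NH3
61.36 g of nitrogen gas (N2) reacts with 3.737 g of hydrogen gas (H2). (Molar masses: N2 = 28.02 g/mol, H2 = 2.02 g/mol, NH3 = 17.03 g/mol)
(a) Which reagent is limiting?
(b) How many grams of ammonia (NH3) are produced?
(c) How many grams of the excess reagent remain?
(a) H2, (b) 21 g, (c) 44.08 g

Moles of N2 = 61.36 g ÷ 28.02 g/mol = 2.18986 mol
Moles of H2 = 3.737 g ÷ 2.02 g/mol = 1.85 mol
Moles ÷ coefficient: N2: 2.18986/1 = 2.19, H2: 1.85/3 = 0.6167
(a) H2 has the smaller value, so H2 is the limiting reagent.
(b) Moles of NH3 = 1.85 mol H2 × (2/3) = 1.23333 mol; mass = 1.23333 mol × 17.03 g/mol = 21 g
(c) N2 consumed = 1.85 × (1/3) = 0.616667 mol; remaining = 2.18986 − 0.616667 = 1.5732 mol; mass = 1.5732 mol × 28.02 g/mol = 44.08 g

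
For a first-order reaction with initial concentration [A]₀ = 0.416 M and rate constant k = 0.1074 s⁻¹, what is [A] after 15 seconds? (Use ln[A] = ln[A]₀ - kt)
0.0831 M

ln[A] = ln[A]₀ - k·t = ln(0.416) - (0.1074)·(15) = -0.8771 - 1.6110 = -2.4881
[A] = e^(-2.4881) = 0.0831 M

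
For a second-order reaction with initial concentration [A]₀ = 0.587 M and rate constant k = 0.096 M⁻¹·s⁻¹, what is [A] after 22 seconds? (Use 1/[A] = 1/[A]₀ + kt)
0.2621 M

1/[A] = 1/[A]₀ + k·t = 1/0.587 + (0.096)·(22) = 1.7036 + 2.1120 = 3.8156
[A] = 1/3.8156 = 0.2621 M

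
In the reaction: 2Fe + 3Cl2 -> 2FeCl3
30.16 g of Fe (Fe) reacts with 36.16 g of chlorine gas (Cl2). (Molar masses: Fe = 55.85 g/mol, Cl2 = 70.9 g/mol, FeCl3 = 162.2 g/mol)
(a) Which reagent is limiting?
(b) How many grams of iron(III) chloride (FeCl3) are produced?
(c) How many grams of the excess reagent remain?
(a) Cl2, (b) 55.15 g, (c) 11.17 g

Moles of Fe = 30.16 g ÷ 55.85 g/mol = 0.540018 mol
Moles of Cl2 = 36.16 g ÷ 70.9 g/mol = 0.510014 mol
Moles ÷ coefficient: Fe: 0.540018/2 = 0.27, Cl2: 0.510014/3 = 0.17
(a) Cl2 has the smaller value, so Cl2 is the limiting reagent.
(b) Moles of FeCl3 = 0.510014 mol Cl2 × (2/3) = 0.340009 mol; mass = 0.340009 mol × 162.2 g/mol = 55.15 g
(c) Fe consumed = 0.510014 × (2/3) = 0.340009 mol; remaining = 0.540018 − 0.340009 = 0.200009 mol; mass = 0.200009 mol × 55.85 g/mol = 11.17 g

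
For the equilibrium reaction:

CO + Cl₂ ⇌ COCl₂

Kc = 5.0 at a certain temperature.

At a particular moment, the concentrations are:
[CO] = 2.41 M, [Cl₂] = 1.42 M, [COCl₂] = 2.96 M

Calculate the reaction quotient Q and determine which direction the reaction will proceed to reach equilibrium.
Q = 0.865, Q < K, reaction proceeds forward (toward products)

Q = ([COCl₂]) / ([CO] × [Cl₂])
  = ((2.96)) / ((2.41)·(1.42)) = 2.96/3.4222 = 0.8649
Since Q = 0.8649 < Kc = 5.0, the reaction proceeds forward (toward products) to reach equilibrium.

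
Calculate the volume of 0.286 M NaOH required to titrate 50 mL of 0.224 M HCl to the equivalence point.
V_{base} = 39.2 mL

At equivalence: moles acid = moles base.
moles HCl = 0.224 M × 0.05 L = 0.0112 mol
V_NaOH = 0.0112 mol ÷ 0.286 M = 0.03916 L = 39.2 mL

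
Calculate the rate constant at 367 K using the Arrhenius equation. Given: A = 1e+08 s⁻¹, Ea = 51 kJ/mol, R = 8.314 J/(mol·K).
5.51e+00 s⁻¹

k = A·exp(-Ea/(R·T)) = 1e+08·exp(-51000/(8.314·367)) = 1e+08·exp(-16.7145) = 1e+08·5.5077e-08 = 5.51e+00 s⁻¹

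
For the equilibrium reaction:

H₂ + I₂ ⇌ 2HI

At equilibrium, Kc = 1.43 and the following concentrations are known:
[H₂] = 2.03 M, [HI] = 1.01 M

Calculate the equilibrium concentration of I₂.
[I₂] = 0.3514 M

Kc = ([HI]^2) / ([H₂] × [I₂]) = 1.43
[I₂]^1 = (product terms)/(Kc · other reactant terms) = 1.0201 / (1.43 · 2.03) = 0.35141
[I₂] = 0.3514 M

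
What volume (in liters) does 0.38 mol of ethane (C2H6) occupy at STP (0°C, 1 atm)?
At STP, 1 mol of gas occupies 22.4 L
Volume = 0.38 mol × 22.4 L/mol = 8.51 L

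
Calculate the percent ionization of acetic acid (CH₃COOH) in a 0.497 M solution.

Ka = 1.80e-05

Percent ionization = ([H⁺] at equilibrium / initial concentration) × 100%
Percent ionization = 0.6%

Let x = [H⁺]. Ka = x²/(C - x) ⇒ x² + (1.80e-05)x - (1.80e-05)(0.497) = 0. x = 2.9820e-03. Percent = (2.9820e-03/0.497) × 100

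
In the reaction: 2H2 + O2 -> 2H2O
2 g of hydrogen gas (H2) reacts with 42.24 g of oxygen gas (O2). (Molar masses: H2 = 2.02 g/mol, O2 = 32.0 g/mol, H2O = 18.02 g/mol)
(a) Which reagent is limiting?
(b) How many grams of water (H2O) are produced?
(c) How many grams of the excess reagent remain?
(a) H2, (b) 17.84 g, (c) 26.4 g

Moles of H2 = 2 g ÷ 2.02 g/mol = 0.990099 mol
Moles of O2 = 42.24 g ÷ 32.0 g/mol = 1.32 mol
Moles ÷ coefficient: H2: 0.990099/2 = 0.495, O2: 1.32/1 = 1.32
(a) H2 has the smaller value, so H2 is the limiting reagent.
(b) Moles of H2O = 0.990099 mol H2 × (2/2) = 0.990099 mol; mass = 0.990099 mol × 18.02 g/mol = 17.84 g
(c) O2 consumed = 0.990099 × (1/2) = 0.49505 mol; remaining = 1.32 − 0.49505 = 0.82495 mol; mass = 0.82495 mol × 32.0 g/mol = 26.4 g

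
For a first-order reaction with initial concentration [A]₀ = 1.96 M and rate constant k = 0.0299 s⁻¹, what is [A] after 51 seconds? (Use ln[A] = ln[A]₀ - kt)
0.4266 M

ln[A] = ln[A]₀ - k·t = ln(1.96) - (0.0299)·(51) = 0.6729 - 1.5249 = -0.8520
[A] = e^(-0.8520) = 0.4266 M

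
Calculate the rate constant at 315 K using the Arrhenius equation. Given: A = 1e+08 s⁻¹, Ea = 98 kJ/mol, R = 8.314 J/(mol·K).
5.61e-09 s⁻¹

k = A·exp(-Ea/(R·T)) = 1e+08·exp(-98000/(8.314·315)) = 1e+08·exp(-37.4201) = 1e+08·5.6058e-17 = 5.61e-09 s⁻¹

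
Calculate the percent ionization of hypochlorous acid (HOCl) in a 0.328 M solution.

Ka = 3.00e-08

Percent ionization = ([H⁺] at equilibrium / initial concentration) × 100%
Percent ionization = 0.0302%

Let x = [H⁺]. Ka = x²/(C - x) ⇒ x² + (3.00e-08)x - (3.00e-08)(0.328) = 0. x = 9.9182e-05. Percent = (9.9182e-05/0.328) × 100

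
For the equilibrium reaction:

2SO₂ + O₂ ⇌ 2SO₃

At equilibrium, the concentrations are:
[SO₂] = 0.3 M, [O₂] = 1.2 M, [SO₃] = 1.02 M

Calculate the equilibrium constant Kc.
K_c = 9.6333

Kc = ([SO₃]^2) / ([SO₂]^2 × [O₂])
   = ((1.02)^2) / ((0.3)^2·(1.2))
   = 1.0404 / 0.108 = 9.6333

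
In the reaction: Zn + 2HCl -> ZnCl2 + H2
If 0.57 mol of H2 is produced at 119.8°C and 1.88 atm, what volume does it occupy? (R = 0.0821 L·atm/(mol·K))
T = 119.8°C + 273.15 = 392.95 K
V = nRT/P = (0.57 × 0.0821 × 392.95) / 1.88
V = 9.78 L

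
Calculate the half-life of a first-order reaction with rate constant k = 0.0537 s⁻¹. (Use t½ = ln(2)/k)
12.91 s

t½ = ln(2)/k = 0.6931/0.0537 = 12.91 s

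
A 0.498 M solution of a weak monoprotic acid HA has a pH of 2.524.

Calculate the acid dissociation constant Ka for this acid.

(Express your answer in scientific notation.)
K_a = 1.81e-05

[H⁺] = 10^(−pH) = 10^(−2.524) = 2.992e-03 M. For HA ⇌ H⁺ + A⁻, Ka = x²/(C − x) = (2.992e-03)²/(0.498 − 2.992e-03) = 1.81e-05.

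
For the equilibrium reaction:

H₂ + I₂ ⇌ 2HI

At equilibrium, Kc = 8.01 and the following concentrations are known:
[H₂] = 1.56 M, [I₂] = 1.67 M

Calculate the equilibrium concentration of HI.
[HI] = 4.5681 M

Kc = ([HI]^2) / ([H₂] × [I₂]) = 8.01
[HI]^2 = Kc · (reactant terms)/(other product terms) = 8.01 · 2.6052 / 1 = 20.868
[HI] = (20.868)^(1/2) = 4.5681 M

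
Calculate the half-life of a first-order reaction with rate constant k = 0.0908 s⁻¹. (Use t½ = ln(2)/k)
7.63 s

t½ = ln(2)/k = 0.6931/0.0908 = 7.63 s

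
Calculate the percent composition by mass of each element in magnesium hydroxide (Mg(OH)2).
Mg: 41.68%, O: 54.86%, H: 3.46%

Molar mass of Mg(OH)2 = 58.33 g/mol
% Mg = (1 × 24.31) / 58.33 × 100% = 24.31 / 58.33 × 100% = 41.68%
% O = (2 × 16.0) / 58.33 × 100% = 32 / 58.33 × 100% = 54.86%
% H = (2 × 1.008) / 58.33 × 100% = 2.016 / 58.33 × 100% = 3.46%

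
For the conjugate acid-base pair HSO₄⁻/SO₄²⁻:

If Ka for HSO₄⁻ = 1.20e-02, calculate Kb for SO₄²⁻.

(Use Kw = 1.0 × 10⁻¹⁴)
K_b = 8.33e-13

Conjugate acid-base pairs differ by one H⁺. Ka × Kb = Kw for a conjugate pair.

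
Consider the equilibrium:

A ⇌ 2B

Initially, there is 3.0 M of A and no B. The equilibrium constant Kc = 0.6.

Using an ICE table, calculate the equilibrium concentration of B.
[B] = 1.200 M

ICE: [A] = 3.0 − x, [B] = 2x.
Kc = (2x)²/(3.0 − x) = 0.6 ⇒ 4x² + 0.6x − 1.8 = 0.
x = (−0.6 + √(0.6² + 4·4·1.8))/(2·4) = (−0.6 + √29.16)/8 = 0.6.
[B] = 2x = 1.200 M.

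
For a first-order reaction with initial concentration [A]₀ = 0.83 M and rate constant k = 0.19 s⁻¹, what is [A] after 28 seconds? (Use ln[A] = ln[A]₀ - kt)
0.0041 M

ln[A] = ln[A]₀ - k·t = ln(0.83) - (0.19)·(28) = -0.1863 - 5.3200 = -5.5063
[A] = e^(-5.5063) = 0.0041 M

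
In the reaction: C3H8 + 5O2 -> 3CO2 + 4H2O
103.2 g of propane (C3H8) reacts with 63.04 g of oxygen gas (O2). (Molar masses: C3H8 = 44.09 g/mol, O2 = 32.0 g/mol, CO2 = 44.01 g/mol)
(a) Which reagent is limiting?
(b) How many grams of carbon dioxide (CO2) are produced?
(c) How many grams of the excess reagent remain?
(a) O2, (b) 52.02 g, (c) 85.83 g

Moles of C3H8 = 103.2 g ÷ 44.09 g/mol = 2.34067 mol
Moles of O2 = 63.04 g ÷ 32.0 g/mol = 1.97 mol
Moles ÷ coefficient: C3H8: 2.34067/1 = 2.341, O2: 1.97/5 = 0.394
(a) O2 has the smaller value, so O2 is the limiting reagent.
(b) Moles of CO2 = 1.97 mol O2 × (3/5) = 1.182 mol; mass = 1.182 mol × 44.01 g/mol = 52.02 g
(c) C3H8 consumed = 1.97 × (1/5) = 0.394 mol; remaining = 2.34067 − 0.394 = 1.94667 mol; mass = 1.94667 mol × 44.09 g/mol = 85.83 g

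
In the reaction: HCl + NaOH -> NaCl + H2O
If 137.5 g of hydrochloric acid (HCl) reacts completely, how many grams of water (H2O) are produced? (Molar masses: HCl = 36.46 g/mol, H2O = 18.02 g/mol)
Moles of HCl = 137.5 g ÷ 36.46 g/mol = 3.77126 mol
Mole ratio: 1 mol H2O / 1 mol HCl
Moles of H2O = 3.77126 × (1/1) = 3.77126 mol
Mass of H2O = 3.77126 mol × 18.02 g/mol = 67.96 g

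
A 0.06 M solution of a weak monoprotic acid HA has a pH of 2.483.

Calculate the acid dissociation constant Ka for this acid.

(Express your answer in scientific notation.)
K_a = 1.91e-04

[H⁺] = 10^(−pH) = 10^(−2.483) = 3.289e-03 M. For HA ⇌ H⁺ + A⁻, Ka = x²/(C − x) = (3.289e-03)²/(0.06 − 3.289e-03) = 1.91e-04.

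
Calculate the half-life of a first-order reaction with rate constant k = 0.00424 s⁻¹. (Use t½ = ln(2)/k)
163.48 s

t½ = ln(2)/k = 0.6931/0.00424 = 163.48 s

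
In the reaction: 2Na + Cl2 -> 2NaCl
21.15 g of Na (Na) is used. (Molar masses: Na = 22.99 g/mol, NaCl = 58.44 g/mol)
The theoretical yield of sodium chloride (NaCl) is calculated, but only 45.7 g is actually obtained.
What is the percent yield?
Moles of Na = 21.15 g ÷ 22.99 g/mol = 0.919965 mol
Mole ratio: 2 mol NaCl / 2 mol Na
Moles of NaCl = 0.919965 × (2/2) = 0.919965 mol
Theoretical yield = 0.919965 mol × 58.44 g/mol = 53.763 g
Actual yield = 45.7 g
Percent yield = (45.7 / 53.763) × 100% = 85.0%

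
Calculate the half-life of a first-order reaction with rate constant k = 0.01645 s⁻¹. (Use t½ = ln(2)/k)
42.14 s

t½ = ln(2)/k = 0.6931/0.01645 = 42.14 s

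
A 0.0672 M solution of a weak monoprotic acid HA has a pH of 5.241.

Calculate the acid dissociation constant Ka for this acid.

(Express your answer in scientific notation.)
K_a = 4.91e-10

[H⁺] = 10^(−pH) = 10^(−5.241) = 5.741e-06 M. For HA ⇌ H⁺ + A⁻, Ka = x²/(C − x) = (5.741e-06)²/(0.0672 − 5.741e-06) = 4.91e-10.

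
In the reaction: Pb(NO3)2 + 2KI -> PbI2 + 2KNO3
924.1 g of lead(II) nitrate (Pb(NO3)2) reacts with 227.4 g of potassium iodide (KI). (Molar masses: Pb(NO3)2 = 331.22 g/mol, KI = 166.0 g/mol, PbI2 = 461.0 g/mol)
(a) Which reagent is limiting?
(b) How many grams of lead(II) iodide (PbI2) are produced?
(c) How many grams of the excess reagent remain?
(a) KI, (b) 315.8 g, (c) 697.2 g

Moles of Pb(NO3)2 = 924.1 g ÷ 331.22 g/mol = 2.78999 mol
Moles of KI = 227.4 g ÷ 166.0 g/mol = 1.36988 mol
Moles ÷ coefficient: Pb(NO3)2: 2.78999/1 = 2.79, KI: 1.36988/2 = 0.6849
(a) KI has the smaller value, so KI is the limiting reagent.
(b) Moles of PbI2 = 1.36988 mol KI × (1/2) = 0.68494 mol; mass = 0.68494 mol × 461.0 g/mol = 315.8 g
(c) Pb(NO3)2 consumed = 1.36988 × (1/2) = 0.68494 mol; remaining = 2.78999 − 0.68494 = 2.10505 mol; mass = 2.10505 mol × 331.22 g/mol = 697.2 g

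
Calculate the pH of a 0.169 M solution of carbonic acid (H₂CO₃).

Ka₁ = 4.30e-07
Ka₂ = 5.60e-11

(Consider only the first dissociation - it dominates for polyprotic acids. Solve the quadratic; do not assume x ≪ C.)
pH = 3.57

x² + Ka₁·x − Ka₁·C = 0 with Ka₁ = 4.30e-07, C = 0.169.
x = (−Ka₁ + √(Ka₁² + 4·Ka₁·C))/2 = 2.6936e-04 M, so pH = 3.57.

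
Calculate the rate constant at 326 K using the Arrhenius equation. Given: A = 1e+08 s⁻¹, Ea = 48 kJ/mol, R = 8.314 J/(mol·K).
2.04e+00 s⁻¹

k = A·exp(-Ea/(R·T)) = 1e+08·exp(-48000/(8.314·326)) = 1e+08·exp(-17.7098) = 1e+08·2.0358e-08 = 2.04e+00 s⁻¹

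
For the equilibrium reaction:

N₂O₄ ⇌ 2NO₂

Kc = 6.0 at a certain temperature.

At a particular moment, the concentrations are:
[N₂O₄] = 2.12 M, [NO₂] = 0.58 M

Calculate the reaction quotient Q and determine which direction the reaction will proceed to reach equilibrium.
Q = 0.159, Q < K, reaction proceeds forward (toward products)

Q = ([NO₂]^2) / ([N₂O₄])
  = ((0.58)^2) / ((2.12)) = 0.3364/2.12 = 0.1587
Since Q = 0.1587 < Kc = 6.0, the reaction proceeds forward (toward products) to reach equilibrium.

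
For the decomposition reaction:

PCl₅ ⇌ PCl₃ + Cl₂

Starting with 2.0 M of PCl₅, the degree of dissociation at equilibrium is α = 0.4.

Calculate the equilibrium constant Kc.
K_c = 0.5333

x = α·[A]₀ = 0.4 × 2.0 = 0.8 M dissociated.
At eq: [PCl₅] = 2.0 − 0.8 = 1.2 M; [PCl₃] = [Cl₂] = x = 0.8 M.
Kc = [PCl₃][Cl₂]/[PCl₅] = (0.8)²/1.2 = 0.5333.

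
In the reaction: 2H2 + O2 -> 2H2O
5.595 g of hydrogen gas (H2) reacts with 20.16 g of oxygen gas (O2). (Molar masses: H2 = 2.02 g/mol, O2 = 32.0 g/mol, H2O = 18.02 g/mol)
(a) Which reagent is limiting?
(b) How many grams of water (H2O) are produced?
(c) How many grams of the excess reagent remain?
(a) O2, (b) 22.71 g, (c) 3.05 g

Moles of H2 = 5.595 g ÷ 2.02 g/mol = 2.7698 mol
Moles of O2 = 20.16 g ÷ 32.0 g/mol = 0.63 mol
Moles ÷ coefficient: H2: 2.7698/2 = 1.385, O2: 0.63/1 = 0.63
(a) O2 has the smaller value, so O2 is the limiting reagent.
(b) Moles of H2O = 0.63 mol O2 × (2/1) = 1.26 mol; mass = 1.26 mol × 18.02 g/mol = 22.71 g
(c) H2 consumed = 0.63 × (2/1) = 1.26 mol; remaining = 2.7698 − 1.26 = 1.5098 mol; mass = 1.5098 mol × 2.02 g/mol = 3.05 g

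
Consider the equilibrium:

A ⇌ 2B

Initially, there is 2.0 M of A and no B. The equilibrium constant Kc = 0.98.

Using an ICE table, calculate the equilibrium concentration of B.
[B] = 1.176 M

ICE: [A] = 2.0 − x, [B] = 2x.
Kc = (2x)²/(2.0 − x) = 0.98 ⇒ 4x² + 0.98x − 1.96 = 0.
x = (−0.98 + √(0.98² + 4·4·1.96))/(2·4) = (−0.98 + √32.32)/8 = 0.58814.
[B] = 2x = 1.176 M.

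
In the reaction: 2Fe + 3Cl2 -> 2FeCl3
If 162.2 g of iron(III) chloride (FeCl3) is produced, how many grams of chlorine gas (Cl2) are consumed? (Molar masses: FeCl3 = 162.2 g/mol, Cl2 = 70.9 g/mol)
Moles of FeCl3 = 162.2 g ÷ 162.2 g/mol = 1 mol
Mole ratio: 3 mol Cl2 / 2 mol FeCl3
Moles of Cl2 = 1 × (3/2) = 1.5 mol
Mass of Cl2 = 1.5 mol × 70.9 g/mol = 106.4 g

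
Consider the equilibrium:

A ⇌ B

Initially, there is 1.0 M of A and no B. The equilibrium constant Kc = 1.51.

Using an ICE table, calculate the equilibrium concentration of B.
[B] = 0.602 M

ICE: [A] = 1.0 − x, [B] = x.
Kc = x/(1.0 − x) = 1.51 ⇒ x = 1.51·1.0/(1 + 1.51) = 1.51/2.51 = 0.6016.
[B] = x = 0.602 M.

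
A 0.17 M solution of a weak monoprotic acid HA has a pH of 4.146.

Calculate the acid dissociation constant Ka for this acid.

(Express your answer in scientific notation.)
K_a = 3.00e-08

[H⁺] = 10^(−pH) = 10^(−4.146) = 7.145e-05 M. For HA ⇌ H⁺ + A⁻, Ka = x²/(C − x) = (7.145e-05)²/(0.17 − 7.145e-05) = 3.00e-08.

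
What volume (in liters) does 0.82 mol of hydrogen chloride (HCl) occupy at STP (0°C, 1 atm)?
At STP, 1 mol of gas occupies 22.4 L
Volume = 0.82 mol × 22.4 L/mol = 18.37 L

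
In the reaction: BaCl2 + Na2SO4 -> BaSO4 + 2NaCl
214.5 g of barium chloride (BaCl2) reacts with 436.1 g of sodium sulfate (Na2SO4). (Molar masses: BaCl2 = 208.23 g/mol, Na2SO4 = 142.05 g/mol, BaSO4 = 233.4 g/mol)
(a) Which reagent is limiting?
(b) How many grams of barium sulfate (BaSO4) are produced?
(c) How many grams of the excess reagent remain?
(a) BaCl2, (b) 240.4 g, (c) 289.8 g

Moles of BaCl2 = 214.5 g ÷ 208.23 g/mol = 1.03011 mol
Moles of Na2SO4 = 436.1 g ÷ 142.05 g/mol = 3.07005 mol
Moles ÷ coefficient: BaCl2: 1.03011/1 = 1.03, Na2SO4: 3.07005/1 = 3.07
(a) BaCl2 has the smaller value, so BaCl2 is the limiting reagent.
(b) Moles of BaSO4 = 1.03011 mol BaCl2 × (1/1) = 1.03011 mol; mass = 1.03011 mol × 233.4 g/mol = 240.4 g
(c) Na2SO4 consumed = 1.03011 × (1/1) = 1.03011 mol; remaining = 3.07005 − 1.03011 = 2.03993 mol; mass = 2.03993 mol × 142.05 g/mol = 289.8 g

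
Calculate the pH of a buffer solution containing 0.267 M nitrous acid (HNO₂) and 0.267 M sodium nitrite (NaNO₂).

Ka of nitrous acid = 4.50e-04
pH = 3.35

pKa = -log(4.50e-04) = 3.35. pH = pKa + log([A⁻]/[HA]) = 3.35 + log(0.267/0.267)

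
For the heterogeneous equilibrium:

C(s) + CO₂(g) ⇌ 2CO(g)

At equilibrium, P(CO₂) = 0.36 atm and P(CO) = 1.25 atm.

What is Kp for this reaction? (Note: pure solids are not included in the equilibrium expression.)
K_p = 4.340

Solid C is excluded.
Kp = P(CO)²/P(CO₂) = (1.25)²/0.36 = 1.562/0.36 = 4.340.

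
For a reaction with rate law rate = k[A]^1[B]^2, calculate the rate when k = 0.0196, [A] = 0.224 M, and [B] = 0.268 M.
0.0003153 M/s

rate = k·[A]^1·[B]^2 = 0.0196·(0.224)^1·(0.268)^2 = 0.0196·0.224·0.071824 = 0.0003153 M/s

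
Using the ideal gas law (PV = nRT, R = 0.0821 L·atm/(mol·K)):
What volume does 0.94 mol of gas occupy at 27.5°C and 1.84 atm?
T = 27.5°C + 273.15 = 300.65 K
V = nRT/P = (0.94 × 0.0821 × 300.65) / 1.84
V = 12.61 L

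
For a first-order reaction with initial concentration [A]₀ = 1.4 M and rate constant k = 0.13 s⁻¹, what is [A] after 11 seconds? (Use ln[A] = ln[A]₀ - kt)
0.3350 M

ln[A] = ln[A]₀ - k·t = ln(1.4) - (0.13)·(11) = 0.3365 - 1.4300 = -1.0935
[A] = e^(-1.0935) = 0.3350 M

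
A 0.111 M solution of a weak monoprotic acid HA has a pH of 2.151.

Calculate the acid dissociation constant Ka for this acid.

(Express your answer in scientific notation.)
K_a = 4.80e-04

[H⁺] = 10^(−pH) = 10^(−2.151) = 7.063e-03 M. For HA ⇌ H⁺ + A⁻, Ka = x²/(C − x) = (7.063e-03)²/(0.111 − 7.063e-03) = 4.80e-04.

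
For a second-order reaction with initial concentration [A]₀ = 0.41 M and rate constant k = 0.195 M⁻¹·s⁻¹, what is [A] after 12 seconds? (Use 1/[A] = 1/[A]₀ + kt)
0.2092 M

1/[A] = 1/[A]₀ + k·t = 1/0.41 + (0.195)·(12) = 2.4390 + 2.3400 = 4.7790
[A] = 1/4.7790 = 0.2092 M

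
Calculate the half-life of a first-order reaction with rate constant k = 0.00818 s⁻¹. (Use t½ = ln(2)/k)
84.74 s

t½ = ln(2)/k = 0.6931/0.00818 = 84.74 s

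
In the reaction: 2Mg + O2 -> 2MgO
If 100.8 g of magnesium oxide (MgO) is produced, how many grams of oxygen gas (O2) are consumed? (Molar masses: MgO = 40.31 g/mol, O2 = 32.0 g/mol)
Moles of MgO = 100.8 g ÷ 40.31 g/mol = 2.50062 mol
Mole ratio: 1 mol O2 / 2 mol MgO
Moles of O2 = 2.50062 × (1/2) = 1.25031 mol
Mass of O2 = 1.25031 mol × 32.0 g/mol = 40.01 g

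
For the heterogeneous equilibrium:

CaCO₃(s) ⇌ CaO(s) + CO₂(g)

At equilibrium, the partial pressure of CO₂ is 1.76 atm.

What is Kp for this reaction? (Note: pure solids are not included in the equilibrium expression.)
K_p = 1.76

Solids (CaCO₃, CaO) have activity 1 and are excluded.
Kp = P(CO₂) = 1.76.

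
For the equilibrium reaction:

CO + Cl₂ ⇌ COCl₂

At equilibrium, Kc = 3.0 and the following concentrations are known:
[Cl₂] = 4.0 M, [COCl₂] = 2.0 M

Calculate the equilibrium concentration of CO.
[CO] = 0.1667 M

Kc = ([COCl₂]) / ([CO] × [Cl₂]) = 3.0
[CO]^1 = (product terms)/(Kc · other reactant terms) = 2 / (3.0 · 4) = 0.16667
[CO] = 0.1667 M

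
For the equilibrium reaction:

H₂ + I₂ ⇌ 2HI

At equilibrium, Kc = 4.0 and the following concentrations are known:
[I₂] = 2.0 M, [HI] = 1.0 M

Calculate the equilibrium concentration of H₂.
[H₂] = 0.1250 M

Kc = ([HI]^2) / ([H₂] × [I₂]) = 4.0
[H₂]^1 = (product terms)/(Kc · other reactant terms) = 1 / (4.0 · 2) = 0.125
[H₂] = 0.1250 M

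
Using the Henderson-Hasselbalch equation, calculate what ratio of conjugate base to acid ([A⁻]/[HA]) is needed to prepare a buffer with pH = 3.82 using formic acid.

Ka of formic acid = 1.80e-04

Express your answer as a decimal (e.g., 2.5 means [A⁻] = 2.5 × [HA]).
[A⁻]/[HA] = 1.189

pKa = −log(1.80e-04) = 3.7447. pH = pKa + log([A⁻]/[HA]). 3.82 = 3.7447 + log(ratio). log(ratio) = 3.82 − 3.7447 = 0.0753. ratio = 10^(0.0753) = 1.189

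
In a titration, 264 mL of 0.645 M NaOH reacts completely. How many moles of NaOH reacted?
Moles = Molarity × Volume (L)
Moles = 0.645 M × 0.264 L = 0.1703 mol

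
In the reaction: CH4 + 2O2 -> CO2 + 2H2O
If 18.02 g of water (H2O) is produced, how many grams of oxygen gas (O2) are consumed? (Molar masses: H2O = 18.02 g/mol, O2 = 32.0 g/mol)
Moles of H2O = 18.02 g ÷ 18.02 g/mol = 1 mol
Mole ratio: 2 mol O2 / 2 mol H2O
Moles of O2 = 1 × (2/2) = 1 mol
Mass of O2 = 1 mol × 32.0 g/mol = 32 g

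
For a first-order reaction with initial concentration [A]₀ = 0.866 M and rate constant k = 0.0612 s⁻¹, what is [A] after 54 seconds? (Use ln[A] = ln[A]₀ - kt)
0.0318 M

ln[A] = ln[A]₀ - k·t = ln(0.866) - (0.0612)·(54) = -0.1439 - 3.3048 = -3.4487
[A] = e^(-3.4487) = 0.0318 M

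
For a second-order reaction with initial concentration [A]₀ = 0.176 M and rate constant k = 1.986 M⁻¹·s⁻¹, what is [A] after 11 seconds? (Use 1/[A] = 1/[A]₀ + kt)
0.0363 M

1/[A] = 1/[A]₀ + k·t = 1/0.176 + (1.986)·(11) = 5.6818 + 21.8460 = 27.5278
[A] = 1/27.5278 = 0.0363 M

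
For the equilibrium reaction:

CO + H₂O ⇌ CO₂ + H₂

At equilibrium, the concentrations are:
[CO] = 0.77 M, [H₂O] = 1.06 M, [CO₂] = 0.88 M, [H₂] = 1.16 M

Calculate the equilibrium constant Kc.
K_c = 1.2507

Kc = ([CO₂] × [H₂]) / ([CO] × [H₂O])
   = ((0.88)·(1.16)) / ((0.77)·(1.06))
   = 1.0208 / 0.8162 = 1.2507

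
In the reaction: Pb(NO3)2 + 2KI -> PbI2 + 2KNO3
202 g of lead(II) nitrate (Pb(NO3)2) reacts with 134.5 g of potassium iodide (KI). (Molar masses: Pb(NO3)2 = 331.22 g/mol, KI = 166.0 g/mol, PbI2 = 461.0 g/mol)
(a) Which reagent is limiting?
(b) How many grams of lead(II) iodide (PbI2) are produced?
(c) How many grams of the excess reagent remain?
(a) KI, (b) 186.8 g, (c) 67.82 g

Moles of Pb(NO3)2 = 202 g ÷ 331.22 g/mol = 0.609867 mol
Moles of KI = 134.5 g ÷ 166.0 g/mol = 0.810241 mol
Moles ÷ coefficient: Pb(NO3)2: 0.609867/1 = 0.6099, KI: 0.810241/2 = 0.4051
(a) KI has the smaller value, so KI is the limiting reagent.
(b) Moles of PbI2 = 0.810241 mol KI × (1/2) = 0.40512 mol; mass = 0.40512 mol × 461.0 g/mol = 186.8 g
(c) Pb(NO3)2 consumed = 0.810241 × (1/2) = 0.40512 mol; remaining = 0.609867 − 0.40512 = 0.204746 mol; mass = 0.204746 mol × 331.22 g/mol = 67.82 g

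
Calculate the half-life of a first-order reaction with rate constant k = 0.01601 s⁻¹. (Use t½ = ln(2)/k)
43.29 s

t½ = ln(2)/k = 0.6931/0.01601 = 43.29 s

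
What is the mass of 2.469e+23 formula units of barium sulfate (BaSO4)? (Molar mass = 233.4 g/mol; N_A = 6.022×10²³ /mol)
Moles = 2.469e+23 ÷ 6.022×10²³ = 0.409997 mol
Mass = 0.409997 mol × 233.4 g/mol = 95.69 g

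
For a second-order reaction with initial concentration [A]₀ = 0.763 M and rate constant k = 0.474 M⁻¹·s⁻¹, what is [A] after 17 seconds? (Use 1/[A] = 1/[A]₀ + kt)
0.1067 M

1/[A] = 1/[A]₀ + k·t = 1/0.763 + (0.474)·(17) = 1.3106 + 8.0580 = 9.3686
[A] = 1/9.3686 = 0.1067 M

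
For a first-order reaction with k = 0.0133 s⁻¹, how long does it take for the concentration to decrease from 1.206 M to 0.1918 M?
138.24 s

From ln[A] = ln[A]₀ - k·t: t = ln([A]₀/[A])/k = ln(1.206/0.1918)/0.0133 = ln(6.2878)/0.0133 = 1.8386/0.0133 = 138.24 s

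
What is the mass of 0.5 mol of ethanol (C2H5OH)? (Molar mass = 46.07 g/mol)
Mass = 0.5 mol × 46.07 g/mol = 23.04 g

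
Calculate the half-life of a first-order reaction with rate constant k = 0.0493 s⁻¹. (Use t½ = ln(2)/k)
14.06 s

t½ = ln(2)/k = 0.6931/0.0493 = 14.06 s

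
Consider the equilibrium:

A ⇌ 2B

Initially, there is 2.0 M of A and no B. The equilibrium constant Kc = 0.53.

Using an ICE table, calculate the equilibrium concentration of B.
[B] = 0.906 M

ICE: [A] = 2.0 − x, [B] = 2x.
Kc = (2x)²/(2.0 − x) = 0.53 ⇒ 4x² + 0.53x − 1.06 = 0.
x = (−0.53 + √(0.53² + 4·4·1.06))/(2·4) = (−0.53 + √17.241)/8 = 0.45278.
[B] = 2x = 0.906 M.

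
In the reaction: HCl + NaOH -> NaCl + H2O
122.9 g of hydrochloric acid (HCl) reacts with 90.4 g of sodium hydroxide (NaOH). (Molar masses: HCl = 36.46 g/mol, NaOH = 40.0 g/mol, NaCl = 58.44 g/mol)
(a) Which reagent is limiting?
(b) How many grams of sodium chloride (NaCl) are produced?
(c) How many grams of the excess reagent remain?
(a) NaOH, (b) 132.1 g, (c) 40.5 g

Moles of HCl = 122.9 g ÷ 36.46 g/mol = 3.37082 mol
Moles of NaOH = 90.4 g ÷ 40.0 g/mol = 2.26 mol
Moles ÷ coefficient: HCl: 3.37082/1 = 3.371, NaOH: 2.26/1 = 2.26
(a) NaOH has the smaller value, so NaOH is the limiting reagent.
(b) Moles of NaCl = 2.26 mol NaOH × (1/1) = 2.26 mol; mass = 2.26 mol × 58.44 g/mol = 132.1 g
(c) HCl consumed = 2.26 × (1/1) = 2.26 mol; remaining = 3.37082 − 2.26 = 1.11082 mol; mass = 1.11082 mol × 36.46 g/mol = 40.5 g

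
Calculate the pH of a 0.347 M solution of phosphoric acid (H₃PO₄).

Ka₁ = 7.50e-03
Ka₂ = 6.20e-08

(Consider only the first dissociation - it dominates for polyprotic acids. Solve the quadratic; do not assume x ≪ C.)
pH = 1.32

x² + Ka₁·x − Ka₁·C = 0 with Ka₁ = 7.50e-03, C = 0.347.
x = (−Ka₁ + √(Ka₁² + 4·Ka₁·C))/2 = 4.7402e-02 M, so pH = 1.32.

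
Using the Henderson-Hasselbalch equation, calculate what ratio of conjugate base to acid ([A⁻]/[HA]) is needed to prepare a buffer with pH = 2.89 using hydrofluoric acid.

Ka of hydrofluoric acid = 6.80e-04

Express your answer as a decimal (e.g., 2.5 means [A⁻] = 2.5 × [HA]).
[A⁻]/[HA] = 0.528

pKa = −log(6.80e-04) = 3.1675. pH = pKa + log([A⁻]/[HA]). 2.89 = 3.1675 + log(ratio). log(ratio) = 2.89 − 3.1675 = -0.2775. ratio = 10^(-0.2775) = 0.528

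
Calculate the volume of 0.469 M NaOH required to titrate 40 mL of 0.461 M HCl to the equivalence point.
V_{base} = 39.3 mL

At equivalence: moles acid = moles base.
moles HCl = 0.461 M × 0.04 L = 0.01844 mol
V_NaOH = 0.01844 mol ÷ 0.469 M = 0.03932 L = 39.3 mL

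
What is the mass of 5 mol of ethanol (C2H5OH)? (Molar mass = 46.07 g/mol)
Mass = 5 mol × 46.07 g/mol = 230.3 g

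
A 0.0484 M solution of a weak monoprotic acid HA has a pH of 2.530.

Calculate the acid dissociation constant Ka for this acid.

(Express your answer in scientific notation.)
K_a = 1.92e-04

[H⁺] = 10^(−pH) = 10^(−2.530) = 2.951e-03 M. For HA ⇌ H⁺ + A⁻, Ka = x²/(C − x) = (2.951e-03)²/(0.0484 − 2.951e-03) = 1.92e-04.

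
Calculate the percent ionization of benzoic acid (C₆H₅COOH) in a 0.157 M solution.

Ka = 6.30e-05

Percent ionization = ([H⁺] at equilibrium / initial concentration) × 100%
Percent ionization = 1.98%

Let x = [H⁺]. Ka = x²/(C - x) ⇒ x² + (6.30e-05)x - (6.30e-05)(0.157) = 0. x = 3.1137e-03. Percent = (3.1137e-03/0.157) × 100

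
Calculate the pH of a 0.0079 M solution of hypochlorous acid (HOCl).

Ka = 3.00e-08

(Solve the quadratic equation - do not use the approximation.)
pH = 4.81

x² + Ka×x - Ka×C = 0. Using quadratic formula: [H⁺] = 1.5380e-05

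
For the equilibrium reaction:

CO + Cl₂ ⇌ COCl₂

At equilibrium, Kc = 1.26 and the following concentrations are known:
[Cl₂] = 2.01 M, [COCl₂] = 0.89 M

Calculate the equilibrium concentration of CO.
[CO] = 0.3514 M

Kc = ([COCl₂]) / ([CO] × [Cl₂]) = 1.26
[CO]^1 = (product terms)/(Kc · other reactant terms) = 0.89 / (1.26 · 2.01) = 0.35142
[CO] = 0.3514 M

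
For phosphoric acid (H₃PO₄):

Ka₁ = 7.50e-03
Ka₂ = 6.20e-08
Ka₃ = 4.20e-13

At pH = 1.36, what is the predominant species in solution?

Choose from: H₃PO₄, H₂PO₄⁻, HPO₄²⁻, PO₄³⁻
H₃PO₄

pKa1 = 2.12, pKa2 = 7.21, pKa3 = 12.38. Each pKa is the crossover between adjacent species; pH = 1.36 lies in the region where H₃PO₄ predominates.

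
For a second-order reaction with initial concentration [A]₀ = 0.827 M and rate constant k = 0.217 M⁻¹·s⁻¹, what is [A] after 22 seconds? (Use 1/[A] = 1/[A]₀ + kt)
0.1671 M

1/[A] = 1/[A]₀ + k·t = 1/0.827 + (0.217)·(22) = 1.2092 + 4.7740 = 5.9832
[A] = 1/5.9832 = 0.1671 M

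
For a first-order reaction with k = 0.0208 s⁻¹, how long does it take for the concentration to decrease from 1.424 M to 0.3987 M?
61.20 s

From ln[A] = ln[A]₀ - k·t: t = ln([A]₀/[A])/k = ln(1.424/0.3987)/0.0208 = ln(3.5716)/0.0208 = 1.2730/0.0208 = 61.20 s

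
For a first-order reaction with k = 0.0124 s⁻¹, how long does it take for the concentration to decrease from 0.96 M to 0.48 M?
55.90 s

From ln[A] = ln[A]₀ - k·t: t = ln([A]₀/[A])/k = ln(0.96/0.48)/0.0124 = ln(2.0000)/0.0124 = 0.6931/0.0124 = 55.90 s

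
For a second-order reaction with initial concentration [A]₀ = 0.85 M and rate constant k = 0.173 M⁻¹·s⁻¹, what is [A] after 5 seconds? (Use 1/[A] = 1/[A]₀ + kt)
0.4898 M

1/[A] = 1/[A]₀ + k·t = 1/0.85 + (0.173)·(5) = 1.1765 + 0.8650 = 2.0415
[A] = 1/2.0415 = 0.4898 M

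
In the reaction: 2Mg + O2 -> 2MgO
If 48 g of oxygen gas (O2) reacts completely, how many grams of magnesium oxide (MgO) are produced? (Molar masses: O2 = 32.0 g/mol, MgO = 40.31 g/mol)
Moles of O2 = 48 g ÷ 32.0 g/mol = 1.5 mol
Mole ratio: 2 mol MgO / 1 mol O2
Moles of MgO = 1.5 × (2/1) = 3 mol
Mass of MgO = 3 mol × 40.31 g/mol = 120.9 g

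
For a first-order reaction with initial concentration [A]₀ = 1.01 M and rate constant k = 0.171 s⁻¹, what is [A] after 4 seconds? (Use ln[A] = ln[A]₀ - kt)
0.5096 M

ln[A] = ln[A]₀ - k·t = ln(1.01) - (0.171)·(4) = 0.0100 - 0.6840 = -0.6740
[A] = e^(-0.6740) = 0.5096 M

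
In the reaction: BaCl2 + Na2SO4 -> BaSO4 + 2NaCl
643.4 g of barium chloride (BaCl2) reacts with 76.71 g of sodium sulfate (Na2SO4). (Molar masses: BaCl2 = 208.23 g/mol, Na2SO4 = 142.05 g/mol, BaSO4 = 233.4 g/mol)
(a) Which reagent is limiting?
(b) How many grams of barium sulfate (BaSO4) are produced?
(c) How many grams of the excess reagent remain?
(a) Na2SO4, (b) 126 g, (c) 531 g

Moles of BaCl2 = 643.4 g ÷ 208.23 g/mol = 3.08985 mol
Moles of Na2SO4 = 76.71 g ÷ 142.05 g/mol = 0.540021 mol
Moles ÷ coefficient: BaCl2: 3.08985/1 = 3.09, Na2SO4: 0.540021/1 = 0.54
(a) Na2SO4 has the smaller value, so Na2SO4 is the limiting reagent.
(b) Moles of BaSO4 = 0.540021 mol Na2SO4 × (1/1) = 0.540021 mol; mass = 0.540021 mol × 233.4 g/mol = 126 g
(c) BaCl2 consumed = 0.540021 × (1/1) = 0.540021 mol; remaining = 3.08985 − 0.540021 = 2.54983 mol; mass = 2.54983 mol × 208.23 g/mol = 531 g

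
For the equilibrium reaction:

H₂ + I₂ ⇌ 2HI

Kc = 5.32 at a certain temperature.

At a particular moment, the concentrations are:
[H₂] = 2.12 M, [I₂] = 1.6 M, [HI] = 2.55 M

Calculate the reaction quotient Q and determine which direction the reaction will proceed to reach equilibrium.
Q = 1.917, Q < K, reaction proceeds forward (toward products)

Q = ([HI]^2) / ([H₂] × [I₂])
  = ((2.55)^2) / ((2.12)·(1.6)) = 6.5025/3.392 = 1.917
Since Q = 1.917 < Kc = 5.32, the reaction proceeds forward (toward products) to reach equilibrium.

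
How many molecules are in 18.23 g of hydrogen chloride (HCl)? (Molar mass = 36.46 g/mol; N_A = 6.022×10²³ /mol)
Moles = 18.23 g ÷ 36.46 g/mol = 0.5 mol
Molecules = 0.5 mol × 6.022×10²³ /mol = 3.011e+23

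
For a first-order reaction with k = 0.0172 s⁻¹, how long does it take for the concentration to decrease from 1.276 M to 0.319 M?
80.60 s

From ln[A] = ln[A]₀ - k·t: t = ln([A]₀/[A])/k = ln(1.276/0.319)/0.0172 = ln(4.0000)/0.0172 = 1.3863/0.0172 = 80.60 s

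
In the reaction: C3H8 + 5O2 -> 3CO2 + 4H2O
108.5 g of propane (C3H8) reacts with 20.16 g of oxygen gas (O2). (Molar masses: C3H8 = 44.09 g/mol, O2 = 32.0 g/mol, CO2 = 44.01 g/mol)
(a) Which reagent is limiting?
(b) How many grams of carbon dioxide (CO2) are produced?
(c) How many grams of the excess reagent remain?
(a) O2, (b) 16.64 g, (c) 102.9 g

Moles of C3H8 = 108.5 g ÷ 44.09 g/mol = 2.46088 mol
Moles of O2 = 20.16 g ÷ 32.0 g/mol = 0.63 mol
Moles ÷ coefficient: C3H8: 2.46088/1 = 2.461, O2: 0.63/5 = 0.126
(a) O2 has the smaller value, so O2 is the limiting reagent.
(b) Moles of CO2 = 0.63 mol O2 × (3/5) = 0.378 mol; mass = 0.378 mol × 44.01 g/mol = 16.64 g
(c) C3H8 consumed = 0.63 × (1/5) = 0.126 mol; remaining = 2.46088 − 0.126 = 2.33488 mol; mass = 2.33488 mol × 44.09 g/mol = 102.9 g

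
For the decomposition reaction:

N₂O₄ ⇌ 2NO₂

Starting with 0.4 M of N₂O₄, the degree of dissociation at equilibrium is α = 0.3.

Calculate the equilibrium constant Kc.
K_c = 0.2057

x = α·[A]₀ = 0.3 × 0.4 = 0.12 M dissociated.
At eq: [N₂O₄] = 0.4 − 0.12 = 0.28 M; [NO₂] = 2x = 0.24 M.
Kc = [NO₂]²/[N₂O₄] = (0.24)²/0.28 = 0.2057.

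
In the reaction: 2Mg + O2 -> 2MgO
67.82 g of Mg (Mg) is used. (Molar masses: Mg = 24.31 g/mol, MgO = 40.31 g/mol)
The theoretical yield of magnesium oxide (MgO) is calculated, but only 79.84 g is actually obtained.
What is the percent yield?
Moles of Mg = 67.82 g ÷ 24.31 g/mol = 2.7898 mol
Mole ratio: 2 mol MgO / 2 mol Mg
Moles of MgO = 2.7898 × (2/2) = 2.7898 mol
Theoretical yield = 2.7898 mol × 40.31 g/mol = 112.46 g
Actual yield = 79.84 g
Percent yield = (79.84 / 112.46) × 100% = 71.0%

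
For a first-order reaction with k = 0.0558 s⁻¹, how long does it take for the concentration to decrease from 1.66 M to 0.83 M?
12.42 s

From ln[A] = ln[A]₀ - k·t: t = ln([A]₀/[A])/k = ln(1.66/0.83)/0.0558 = ln(2.0000)/0.0558 = 0.6931/0.0558 = 12.42 s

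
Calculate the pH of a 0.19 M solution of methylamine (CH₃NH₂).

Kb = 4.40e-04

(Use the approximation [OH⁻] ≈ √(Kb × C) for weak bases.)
pH = 11.96

[OH⁻] = √(Kb × C) = √(4.40e-04 × 0.19) = 9.1433e-03. pOH = 2.04, pH = 14 - pOH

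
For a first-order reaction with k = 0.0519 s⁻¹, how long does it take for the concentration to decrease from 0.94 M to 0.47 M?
13.36 s

From ln[A] = ln[A]₀ - k·t: t = ln([A]₀/[A])/k = ln(0.94/0.47)/0.0519 = ln(2.0000)/0.0519 = 0.6931/0.0519 = 13.36 s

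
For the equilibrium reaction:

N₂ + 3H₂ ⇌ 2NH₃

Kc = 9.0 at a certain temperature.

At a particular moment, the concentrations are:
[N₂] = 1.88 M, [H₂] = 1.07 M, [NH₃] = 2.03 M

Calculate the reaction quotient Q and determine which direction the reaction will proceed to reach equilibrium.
Q = 1.789, Q < K, reaction proceeds forward (toward products)

Q = ([NH₃]^2) / ([N₂] × [H₂]^3)
  = ((2.03)^2) / ((1.88)·(1.07)^3) = 4.1209/2.3031 = 1.789
Since Q = 1.789 < Kc = 9.0, the reaction proceeds forward (toward products) to reach equilibrium.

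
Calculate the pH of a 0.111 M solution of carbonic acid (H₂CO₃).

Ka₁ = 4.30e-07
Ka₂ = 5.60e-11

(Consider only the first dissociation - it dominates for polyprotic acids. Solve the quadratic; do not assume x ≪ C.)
pH = 3.66

x² + Ka₁·x − Ka₁·C = 0 with Ka₁ = 4.30e-07, C = 0.111.
x = (−Ka₁ + √(Ka₁² + 4·Ka₁·C))/2 = 2.1826e-04 M, so pH = 3.66.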